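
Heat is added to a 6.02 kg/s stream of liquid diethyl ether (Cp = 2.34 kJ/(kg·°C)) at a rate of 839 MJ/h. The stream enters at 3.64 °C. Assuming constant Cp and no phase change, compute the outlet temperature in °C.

T_out = 20.2 °C

Q = 839 MJ/h = 233.06 kJ/s
ΔT = Q/(ṁ·Cp) = 233.06/(6.02×2.34) = 16.544 K
T_out = 3.64 + 16.544 = 20.184 °C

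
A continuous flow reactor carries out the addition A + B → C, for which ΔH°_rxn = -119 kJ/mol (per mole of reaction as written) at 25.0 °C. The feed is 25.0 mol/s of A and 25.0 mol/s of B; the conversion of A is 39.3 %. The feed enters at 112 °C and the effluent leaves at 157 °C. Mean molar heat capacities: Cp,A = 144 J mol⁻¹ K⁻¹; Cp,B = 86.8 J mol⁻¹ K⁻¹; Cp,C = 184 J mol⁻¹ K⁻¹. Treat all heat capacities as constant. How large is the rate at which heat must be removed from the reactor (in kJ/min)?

Q_out = 58200 kJ/min

Extent of reaction ξ = 0.393 × 25.0 = 9.825 mol/s
Reaction term: ξ·ΔH°_rxn = 9.825 × -119 = -1169.2 kJ/s
Sensible, feed 112→25 °C: -501.99 kJ/s
Outlet flows (mol/s): A 15.175, B 15.175, C 9.825
Sensible, products 25→157 °C: 700.95 kJ/s
Q = ΔH = -970.22 kJ/s = -970.22 kW
Heat removed = 58213 kJ/min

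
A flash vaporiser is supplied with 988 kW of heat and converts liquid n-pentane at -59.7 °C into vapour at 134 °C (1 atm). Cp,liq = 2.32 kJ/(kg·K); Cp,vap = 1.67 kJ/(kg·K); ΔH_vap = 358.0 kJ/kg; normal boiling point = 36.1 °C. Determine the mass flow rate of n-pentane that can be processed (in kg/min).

ṁ = 79.7 kg/min

Δh = 2.32×(36.1−-59.7) + 358.0 + 1.67×(134−36.1) = 743.75 kJ/kg
Q = 988 kW = 988 kJ/s = 59280 kJ/min
ṁ = Q/Δh = 59280 / 743.75 = 79.704 kg/min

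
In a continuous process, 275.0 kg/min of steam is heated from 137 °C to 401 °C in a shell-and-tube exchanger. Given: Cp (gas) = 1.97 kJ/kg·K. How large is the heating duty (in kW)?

Q = 2380 kW

Q = ṁ·Cp·ΔT = 275.0 × 1.97 × (401 − 137) = 143020 kJ/min
Converting: 143020 / 60 s = 2383.7 kW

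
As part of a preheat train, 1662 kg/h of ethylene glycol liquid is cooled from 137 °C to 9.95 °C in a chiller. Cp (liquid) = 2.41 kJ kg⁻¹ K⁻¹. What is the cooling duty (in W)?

Q_c = 141000 W

Q = ṁ·Cp·ΔT = 1662 × 2.41 × (9.95 − 137) = -508890 kJ/h
Converting: 508890 / 3600 s = 141.36 kW
Cooling duty = 141360 W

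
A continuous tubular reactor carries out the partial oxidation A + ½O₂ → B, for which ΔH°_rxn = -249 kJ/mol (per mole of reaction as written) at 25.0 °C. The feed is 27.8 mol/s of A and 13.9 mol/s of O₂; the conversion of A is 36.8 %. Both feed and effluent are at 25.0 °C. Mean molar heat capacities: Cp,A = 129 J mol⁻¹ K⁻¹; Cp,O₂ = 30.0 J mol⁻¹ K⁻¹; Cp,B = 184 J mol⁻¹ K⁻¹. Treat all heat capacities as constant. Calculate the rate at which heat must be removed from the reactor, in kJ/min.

Extent of reaction ξ = 0.368 × 27.8 = 10.23 mol/s
Reaction term: ξ·ΔH°_rxn = 10.23 × -249 = -2547.4 kJ/s
Q = ΔH = -2547.4 kJ/s = -2547.4 kW
Heat removed = 152840 kJ/min

Q_out = 153000 kJ/min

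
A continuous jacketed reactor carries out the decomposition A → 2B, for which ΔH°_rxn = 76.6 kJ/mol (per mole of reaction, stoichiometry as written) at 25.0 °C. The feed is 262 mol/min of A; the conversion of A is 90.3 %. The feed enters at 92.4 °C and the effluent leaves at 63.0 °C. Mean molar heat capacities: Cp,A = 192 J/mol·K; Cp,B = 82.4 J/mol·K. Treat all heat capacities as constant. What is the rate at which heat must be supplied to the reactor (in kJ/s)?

Q_in = 273 kJ/s

Extent of reaction ξ = 0.903 × 262 = 236.59 mol/min
Reaction term: ξ·ΔH°_rxn = 236.59 × 76.6 = 18122 kJ/min
Sensible, feed 92.4→25 °C: -3390.5 kJ/min
Outlet flows (mol/min): A 25.414, B 473.17
Sensible, products 25→63.0 °C: 1667 kJ/min
Q = ΔH = 16399 kJ/min = 273.32 kW
Heat supplied = 273.32 kJ/s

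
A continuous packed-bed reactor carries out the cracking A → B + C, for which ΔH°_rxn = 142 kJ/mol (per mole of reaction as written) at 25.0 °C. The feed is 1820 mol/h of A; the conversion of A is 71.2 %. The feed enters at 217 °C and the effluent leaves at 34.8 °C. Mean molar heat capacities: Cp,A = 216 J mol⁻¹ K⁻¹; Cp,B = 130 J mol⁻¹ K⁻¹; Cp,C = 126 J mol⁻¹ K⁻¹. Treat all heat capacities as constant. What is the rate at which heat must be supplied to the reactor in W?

Extent of reaction ξ = 0.712 × 1820 = 1295.8 mol/h
Reaction term: ξ·ΔH°_rxn = 1295.8 × 142 = 184010 kJ/h
Sensible, feed 217→25 °C: -75479 kJ/h
Outlet flows (mol/h): A 524.16, B 1295.8, C 1295.8
Sensible, products 25→34.8 °C: 4360.5 kJ/h
Q = ΔH = 112890 kJ/h = 31.359 kW
Heat supplied = 31359 W

Q_in = 31400 W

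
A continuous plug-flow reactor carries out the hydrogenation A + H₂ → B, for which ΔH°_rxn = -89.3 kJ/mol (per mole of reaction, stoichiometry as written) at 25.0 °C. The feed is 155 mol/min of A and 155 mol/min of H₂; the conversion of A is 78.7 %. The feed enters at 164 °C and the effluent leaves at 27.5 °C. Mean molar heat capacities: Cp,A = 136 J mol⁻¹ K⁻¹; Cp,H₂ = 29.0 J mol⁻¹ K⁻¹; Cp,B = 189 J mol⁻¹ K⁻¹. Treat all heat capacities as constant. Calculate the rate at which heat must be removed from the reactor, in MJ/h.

Extent of reaction ξ = 0.787 × 155 = 121.98 mol/min
Reaction term: ξ·ΔH°_rxn = 121.98 × -89.3 = -10893 kJ/min
Sensible, feed 164→25 °C: -3554.9 kJ/min
Outlet flows (mol/min): A 33.015, H₂ 33.015, B 121.98
Sensible, products 25→27.5 °C: 71.257 kJ/min
Q = ΔH = -14377 kJ/min = -239.62 kW
Heat removed = 862.62 MJ/h

Q_out = 863 MJ/h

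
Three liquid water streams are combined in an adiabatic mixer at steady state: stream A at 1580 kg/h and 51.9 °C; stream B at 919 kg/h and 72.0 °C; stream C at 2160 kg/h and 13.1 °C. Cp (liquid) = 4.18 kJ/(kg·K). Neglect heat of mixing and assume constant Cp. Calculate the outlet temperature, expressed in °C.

T_out = 37.9 °C

Energy balance with Q = 0: Σ ṁᵢCp,ᵢ(T_out − Tᵢ) = 0
Σ ṁᵢCp,ᵢTᵢ = 1580×4.18×51.9 + 919×4.18×72.0 + 2160×4.18×13.1 = 737630
Σ ṁᵢCp,ᵢ = 1580×4.18 + 919×4.18 + 2160×4.18 = 19475
T_out = 737630 / 19475 = 37.876 °C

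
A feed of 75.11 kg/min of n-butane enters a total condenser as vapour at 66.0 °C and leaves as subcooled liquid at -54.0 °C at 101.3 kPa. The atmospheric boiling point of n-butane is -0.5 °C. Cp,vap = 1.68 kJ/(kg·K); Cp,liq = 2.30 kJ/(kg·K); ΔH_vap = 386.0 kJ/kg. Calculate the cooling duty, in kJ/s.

Q_c = 777 kJ/s

vapour 66.0→-0.5 °C: -111.72 kJ/kg
condensation at -0.5 °C: -386 kJ/kg
liquid -0.5→-54.0 °C: -123.05 kJ/kg
Δh = -111.72 + -386 + -123.05 = -620.77 kJ/kg
Q = ṁ·Δh = 75.11 kg/min × -620.77 kJ/kg = -46626 kJ/min
|Q| = 777.1 kW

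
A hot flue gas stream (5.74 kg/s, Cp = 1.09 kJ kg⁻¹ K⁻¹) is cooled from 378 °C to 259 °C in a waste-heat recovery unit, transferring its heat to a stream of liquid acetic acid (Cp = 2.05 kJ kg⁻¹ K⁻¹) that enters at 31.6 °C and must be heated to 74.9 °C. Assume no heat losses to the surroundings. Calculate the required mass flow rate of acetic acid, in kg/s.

Heat released by hot stream: Q = 5.74 × 1.09 × (378 − 259) = 744.54 kJ/s
Energy balance on cold side (adiabatic exchanger): Q = ṁ_c·Cp_c·(T_c,out − T_c,in)
ṁ_c = 744.54 / [2.05 × (74.9 − 31.6)] = 8.3877 kg/s

ṁ_c = 8.39 kg/s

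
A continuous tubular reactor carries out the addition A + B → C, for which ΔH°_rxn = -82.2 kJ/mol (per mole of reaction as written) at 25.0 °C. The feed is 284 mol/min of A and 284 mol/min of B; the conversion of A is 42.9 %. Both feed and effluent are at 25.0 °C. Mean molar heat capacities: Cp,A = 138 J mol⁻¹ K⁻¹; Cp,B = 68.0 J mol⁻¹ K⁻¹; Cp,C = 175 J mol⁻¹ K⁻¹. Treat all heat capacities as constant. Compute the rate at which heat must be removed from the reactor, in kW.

Q_out = 167 kW

Extent of reaction ξ = 0.429 × 284 = 121.84 mol/min
Reaction term: ξ·ΔH°_rxn = 121.84 × -82.2 = -10015 kJ/min
Q = ΔH = -10015 kJ/min = -166.92 kW
Heat removed = 166.92 kW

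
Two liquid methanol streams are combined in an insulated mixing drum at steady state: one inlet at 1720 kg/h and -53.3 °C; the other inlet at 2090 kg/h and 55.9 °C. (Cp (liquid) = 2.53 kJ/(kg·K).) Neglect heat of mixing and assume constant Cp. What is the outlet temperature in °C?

Energy balance with Q = 0: Σ ṁᵢCp,ᵢ(T_out − Tᵢ) = 0
Σ ṁᵢCp,ᵢTᵢ = 1720×2.53×-53.3 + 2090×2.53×55.9 = 63642
Σ ṁᵢCp,ᵢ = 1720×2.53 + 2090×2.53 = 9639.3
T_out = 63642 / 9639.3 = 6.6024 °C

T_out = 6.60 °C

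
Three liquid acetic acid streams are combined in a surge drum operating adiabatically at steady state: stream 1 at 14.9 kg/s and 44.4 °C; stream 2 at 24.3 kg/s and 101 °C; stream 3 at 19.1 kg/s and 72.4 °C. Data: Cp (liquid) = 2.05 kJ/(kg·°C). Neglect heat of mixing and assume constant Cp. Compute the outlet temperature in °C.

Energy balance with Q = 0: Σ ṁᵢCp,ᵢ(T_out − Tᵢ) = 0
Σ ṁᵢCp,ᵢTᵢ = 14.9×2.05×44.4 + 24.3×2.05×101 + 19.1×2.05×72.4 = 9222.3
Σ ṁᵢCp,ᵢ = 14.9×2.05 + 24.3×2.05 + 19.1×2.05 = 119.52
T_out = 9222.3 / 119.52 = 77.165 °C

T_out = 77.2 °C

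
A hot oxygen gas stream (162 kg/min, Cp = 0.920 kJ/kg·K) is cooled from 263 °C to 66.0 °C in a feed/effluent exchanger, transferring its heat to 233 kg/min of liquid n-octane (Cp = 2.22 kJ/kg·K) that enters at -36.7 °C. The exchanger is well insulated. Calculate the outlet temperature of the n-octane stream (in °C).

Heat released by hot stream: Q = 162 × 0.920 × (263 − 66.0) = 29361 kJ/min
Energy balance on cold side (adiabatic exchanger): Q = ṁ_c·Cp_c·(T_c,out − T_c,in)
T_c,out = -36.7 + 29361/(233 × 2.22) = 20.062 °C

T_c,out = 20.1 °C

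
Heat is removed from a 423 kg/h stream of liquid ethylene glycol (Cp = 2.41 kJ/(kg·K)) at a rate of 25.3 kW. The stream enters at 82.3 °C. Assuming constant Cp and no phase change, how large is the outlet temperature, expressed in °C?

T_out = -7.04 °C

Q = 25.3 kW = 91080 kJ/h
ΔT = Q/(ṁ·Cp) = 91080/(423×2.41) = 89.344 K
T_out = 82.3 − 89.344 = -7.044 °C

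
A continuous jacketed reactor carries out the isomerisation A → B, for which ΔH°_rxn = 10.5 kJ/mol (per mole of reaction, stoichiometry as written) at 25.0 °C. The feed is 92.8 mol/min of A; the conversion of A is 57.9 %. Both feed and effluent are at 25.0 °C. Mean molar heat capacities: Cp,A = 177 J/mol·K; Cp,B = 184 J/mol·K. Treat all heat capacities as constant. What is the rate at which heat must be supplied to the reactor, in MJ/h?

Extent of reaction ξ = 0.579 × 92.8 = 53.731 mol/min
Reaction term: ξ·ΔH°_rxn = 53.731 × 10.5 = 564.18 kJ/min
Q = ΔH = 564.18 kJ/min = 9.403 kW
Heat supplied = 33.851 MJ/h

Q_in = 33.9 MJ/h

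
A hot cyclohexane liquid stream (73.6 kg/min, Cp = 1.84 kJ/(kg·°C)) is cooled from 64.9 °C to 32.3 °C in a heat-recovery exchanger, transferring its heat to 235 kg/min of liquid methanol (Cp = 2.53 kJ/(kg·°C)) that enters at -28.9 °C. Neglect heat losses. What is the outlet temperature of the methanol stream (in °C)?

Heat released by hot stream: Q = 73.6 × 1.84 × (64.9 − 32.3) = 4414.8 kJ/min
Energy balance on cold side (adiabatic exchanger): Q = ṁ_c·Cp_c·(T_c,out − T_c,in)
T_c,out = -28.9 + 4414.8/(235 × 2.53) = -21.475 °C

T_c,out = -21.5 °C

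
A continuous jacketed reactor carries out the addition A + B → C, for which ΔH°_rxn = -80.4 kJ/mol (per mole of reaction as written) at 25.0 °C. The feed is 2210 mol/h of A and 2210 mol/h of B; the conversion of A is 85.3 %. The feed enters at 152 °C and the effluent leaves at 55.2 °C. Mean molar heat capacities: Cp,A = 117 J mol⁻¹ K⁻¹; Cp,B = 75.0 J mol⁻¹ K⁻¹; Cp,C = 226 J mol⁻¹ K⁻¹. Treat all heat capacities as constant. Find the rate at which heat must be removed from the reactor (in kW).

Q_out = 53.0 kW

Extent of reaction ξ = 0.853 × 2210 = 1885.1 mol/h
Reaction term: ξ·ΔH°_rxn = 1885.1 × -80.4 = -151560 kJ/h
Sensible, feed 152→25 °C: -53889 kJ/h
Outlet flows (mol/h): A 324.87, B 324.87, C 1885.1
Sensible, products 25→55.2 °C: 14750 kJ/h
Q = ΔH = -190700 kJ/h = -52.973 kW
Heat removed = 52.973 kW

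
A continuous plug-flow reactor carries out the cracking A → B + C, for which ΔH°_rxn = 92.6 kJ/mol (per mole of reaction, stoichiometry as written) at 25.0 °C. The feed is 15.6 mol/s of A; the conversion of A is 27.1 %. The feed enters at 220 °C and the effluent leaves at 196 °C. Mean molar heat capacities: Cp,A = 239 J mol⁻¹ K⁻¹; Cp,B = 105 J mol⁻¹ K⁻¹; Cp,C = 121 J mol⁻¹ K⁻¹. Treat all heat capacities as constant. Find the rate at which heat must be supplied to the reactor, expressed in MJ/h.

Extent of reaction ξ = 0.271 × 15.6 = 4.2276 mol/s
Reaction term: ξ·ΔH°_rxn = 4.2276 × 92.6 = 391.48 kJ/s
Sensible, feed 220→25 °C: -727.04 kJ/s
Outlet flows (mol/s): A 11.372, B 4.2276, C 4.2276
Sensible, products 25→196 °C: 628.16 kJ/s
Q = ΔH = 292.6 kJ/s = 292.6 kW
Heat supplied = 1053.3 MJ/h

Q_in = 1050 MJ/h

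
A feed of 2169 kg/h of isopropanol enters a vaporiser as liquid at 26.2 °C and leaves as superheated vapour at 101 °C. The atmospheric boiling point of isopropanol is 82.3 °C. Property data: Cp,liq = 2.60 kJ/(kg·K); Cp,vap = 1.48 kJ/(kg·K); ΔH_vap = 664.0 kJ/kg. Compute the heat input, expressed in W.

Q = 505000 W

liquid 26.2→82.3 °C: 145.86 kJ/kg
vaporisation at 82.3 °C: 664 kJ/kg
vapour 82.3→101 °C: 27.676 kJ/kg
Δh = 145.86 + 664 + 27.676 = 837.54 kJ/kg
Q = ṁ·Δh = 2169 kg/h × 837.54 kJ/kg = 1.8166e+06 kJ/h
|Q| = 504.62 kW = 504620 W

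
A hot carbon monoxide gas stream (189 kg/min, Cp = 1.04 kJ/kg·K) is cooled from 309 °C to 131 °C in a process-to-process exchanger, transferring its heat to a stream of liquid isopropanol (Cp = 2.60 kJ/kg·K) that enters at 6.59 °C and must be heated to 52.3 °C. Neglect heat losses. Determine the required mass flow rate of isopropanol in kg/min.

ṁ_c = 294 kg/min

Heat released by hot stream: Q = 189 × 1.04 × (309 − 131) = 34988 kJ/min
Energy balance on cold side (adiabatic exchanger): Q = ṁ_c·Cp_c·(T_c,out − T_c,in)
ṁ_c = 34988 / [2.60 × (52.3 − 6.59)] = 294.4 kg/min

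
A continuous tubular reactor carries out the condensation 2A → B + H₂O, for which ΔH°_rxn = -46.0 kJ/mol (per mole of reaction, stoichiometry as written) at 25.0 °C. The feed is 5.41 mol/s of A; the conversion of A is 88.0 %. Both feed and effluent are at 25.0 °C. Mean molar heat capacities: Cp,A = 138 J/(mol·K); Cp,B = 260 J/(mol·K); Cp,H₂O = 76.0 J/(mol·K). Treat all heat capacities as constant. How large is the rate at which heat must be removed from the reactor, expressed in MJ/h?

Q_out = 394 MJ/h

Extent of reaction ξ = 0.880 × 5.41 / 2 = 2.3804 mol/s
Reaction term: ξ·ΔH°_rxn = 2.3804 × -46.0 = -109.5 kJ/s
Q = ΔH = -109.5 kJ/s = -109.5 kW
Heat removed = 394.19 MJ/h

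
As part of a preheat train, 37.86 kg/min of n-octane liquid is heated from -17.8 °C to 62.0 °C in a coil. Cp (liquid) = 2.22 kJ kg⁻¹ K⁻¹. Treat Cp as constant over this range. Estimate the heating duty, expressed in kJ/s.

Q = 112 kJ/s

Q = ṁ·Cp·ΔT = 37.86 × 2.22 × (62.0 − -17.8) = 6707.1 kJ/min
Converting: 6707.1 / 60 s = 111.79 kW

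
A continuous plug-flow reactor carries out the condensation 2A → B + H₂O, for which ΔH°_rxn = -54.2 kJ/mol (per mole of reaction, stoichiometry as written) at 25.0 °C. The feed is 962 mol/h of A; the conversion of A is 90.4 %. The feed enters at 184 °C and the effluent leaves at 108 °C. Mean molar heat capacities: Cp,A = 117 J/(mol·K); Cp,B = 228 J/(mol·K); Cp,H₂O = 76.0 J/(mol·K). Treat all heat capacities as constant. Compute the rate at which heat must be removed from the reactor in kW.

Extent of reaction ξ = 0.904 × 962 / 2 = 434.82 mol/h
Reaction term: ξ·ΔH°_rxn = 434.82 × -54.2 = -23567 kJ/h
Sensible, feed 184→25 °C: -17896 kJ/h
Outlet flows (mol/h): A 92.352, B 434.82, H₂O 434.82
Sensible, products 25→108 °C: 11868 kJ/h
Q = ΔH = -29595 kJ/h = -8.2209 kW
Heat removed = 8.2209 kW

Q_out = 8.22 kW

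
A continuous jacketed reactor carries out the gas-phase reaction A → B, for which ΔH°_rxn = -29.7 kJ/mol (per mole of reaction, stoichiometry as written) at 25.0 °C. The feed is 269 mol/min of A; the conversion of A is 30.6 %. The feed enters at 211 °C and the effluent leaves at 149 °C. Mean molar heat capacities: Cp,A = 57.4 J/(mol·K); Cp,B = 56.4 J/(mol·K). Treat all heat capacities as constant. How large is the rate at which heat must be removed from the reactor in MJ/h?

Q_out = 205 MJ/h

Extent of reaction ξ = 0.306 × 269 = 82.314 mol/min
Reaction term: ξ·ΔH°_rxn = 82.314 × -29.7 = -2444.7 kJ/min
Sensible, feed 211→25 °C: -2872 kJ/min
Outlet flows (mol/min): A 186.69, B 82.314
Sensible, products 25→149 °C: 1904.4 kJ/min
Q = ΔH = -3412.2 kJ/min = -56.871 kW
Heat removed = 204.73 MJ/h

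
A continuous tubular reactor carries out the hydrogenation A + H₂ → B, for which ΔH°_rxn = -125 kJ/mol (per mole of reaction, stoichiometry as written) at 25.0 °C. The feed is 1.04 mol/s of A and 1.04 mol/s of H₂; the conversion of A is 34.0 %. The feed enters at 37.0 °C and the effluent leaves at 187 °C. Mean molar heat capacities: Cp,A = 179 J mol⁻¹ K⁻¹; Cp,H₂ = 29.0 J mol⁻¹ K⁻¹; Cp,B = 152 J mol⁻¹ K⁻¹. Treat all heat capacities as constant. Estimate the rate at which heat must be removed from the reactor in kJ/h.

Q_out = 53900 kJ/h

Extent of reaction ξ = 0.340 × 1.04 = 0.3536 mol/s
Reaction term: ξ·ΔH°_rxn = 0.3536 × -125 = -44.2 kJ/s
Sensible, feed 37.0→25 °C: -2.5958 kJ/s
Outlet flows (mol/s): A 0.6864, H₂ 0.6864, B 0.3536
Sensible, products 25→187 °C: 31.836 kJ/s
Q = ΔH = -14.96 kJ/s = -14.96 kW
Heat removed = 53855 kJ/h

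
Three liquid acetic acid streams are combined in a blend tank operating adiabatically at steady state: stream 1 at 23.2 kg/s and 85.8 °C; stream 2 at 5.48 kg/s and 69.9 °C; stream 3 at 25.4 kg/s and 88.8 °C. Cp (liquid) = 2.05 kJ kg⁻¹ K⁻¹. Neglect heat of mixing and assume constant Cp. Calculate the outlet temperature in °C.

Energy balance with Q = 0: Σ ṁᵢCp,ᵢ(T_out − Tᵢ) = 0
Σ ṁᵢCp,ᵢTᵢ = 23.2×2.05×85.8 + 5.48×2.05×69.9 + 25.4×2.05×88.8 = 9489.7
Σ ṁᵢCp,ᵢ = 23.2×2.05 + 5.48×2.05 + 25.4×2.05 = 110.86
T_out = 9489.7 / 110.86 = 85.598 °C

T_out = 85.6 °C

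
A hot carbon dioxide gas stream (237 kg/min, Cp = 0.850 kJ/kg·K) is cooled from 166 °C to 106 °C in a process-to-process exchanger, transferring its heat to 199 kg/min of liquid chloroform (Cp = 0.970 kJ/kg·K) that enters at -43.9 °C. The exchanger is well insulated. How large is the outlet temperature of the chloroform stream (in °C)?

Heat released by hot stream: Q = 237 × 0.850 × (166 − 106) = 12087 kJ/min
Energy balance on cold side (adiabatic exchanger): Q = ṁ_c·Cp_c·(T_c,out − T_c,in)
T_c,out = -43.9 + 12087/(199 × 0.970) = 18.717 °C

T_c,out = 18.7 °C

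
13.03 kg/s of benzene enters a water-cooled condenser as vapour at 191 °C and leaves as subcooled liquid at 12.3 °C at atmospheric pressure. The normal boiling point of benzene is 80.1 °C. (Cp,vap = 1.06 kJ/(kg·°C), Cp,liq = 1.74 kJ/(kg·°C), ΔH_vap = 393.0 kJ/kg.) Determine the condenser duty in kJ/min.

vapour 191→80.1 °C: -117.55 kJ/kg
condensation at 80.1 °C: -393 kJ/kg
liquid 80.1→12.3 °C: -117.97 kJ/kg
Δh = -117.55 + -393 + -117.97 = -628.53 kJ/kg
Q = ṁ·Δh = 13.03 kg/s × -628.53 kJ/kg = -8189.7 kJ/s
|Q| = 8189.7 kW = 491380 kJ/min

Q_c = 491000 kJ/min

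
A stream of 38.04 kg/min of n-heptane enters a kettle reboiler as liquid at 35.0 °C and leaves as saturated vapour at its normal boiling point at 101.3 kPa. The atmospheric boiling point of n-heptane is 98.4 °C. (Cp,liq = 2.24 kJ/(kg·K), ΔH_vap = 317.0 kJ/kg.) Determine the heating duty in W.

liquid 35.0→98.4 °C: 142.02 kJ/kg
vaporisation at 98.4 °C: 317 kJ/kg
Δh = 142.02 + 317 = 459.02 kJ/kg
Q = ṁ·Δh = 38.04 kg/min × 459.02 kJ/kg = 17461 kJ/min
|Q| = 291.02 kW = 291020 W

Q = 291000 W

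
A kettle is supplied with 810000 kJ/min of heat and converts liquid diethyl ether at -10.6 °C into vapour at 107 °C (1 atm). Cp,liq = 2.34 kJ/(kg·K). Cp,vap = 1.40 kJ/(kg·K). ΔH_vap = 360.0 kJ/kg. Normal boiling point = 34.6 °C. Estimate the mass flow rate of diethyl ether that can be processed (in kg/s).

ṁ = 23.8 kg/s

Δh = 2.34×(34.6−-10.6) + 360.0 + 1.40×(107−34.6) = 567.13 kJ/kg
Q = 810000 kJ/min = 13500 kJ/s = 13500 kJ/s
ṁ = Q/Δh = 13500 / 567.13 = 23.804 kg/s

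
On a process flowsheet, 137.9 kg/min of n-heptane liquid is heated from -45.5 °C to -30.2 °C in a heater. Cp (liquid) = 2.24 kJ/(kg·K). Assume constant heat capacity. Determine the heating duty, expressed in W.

Q = ṁ·Cp·ΔT = 137.9 × 2.24 × (-30.2 − -45.5) = 4726.1 kJ/min
Converting: 4726.1 / 60 s = 78.768 kW
Heating duty = 78768 W

Q = 78800 W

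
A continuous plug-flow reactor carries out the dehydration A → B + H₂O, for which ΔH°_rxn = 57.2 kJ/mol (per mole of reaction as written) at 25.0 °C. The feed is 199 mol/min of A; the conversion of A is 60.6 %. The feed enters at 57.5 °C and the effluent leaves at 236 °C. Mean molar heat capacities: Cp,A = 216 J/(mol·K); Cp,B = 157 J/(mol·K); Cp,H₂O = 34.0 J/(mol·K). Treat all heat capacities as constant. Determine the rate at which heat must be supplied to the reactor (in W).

Q_in = 232000 W

Extent of reaction ξ = 0.606 × 199 = 120.59 mol/min
Reaction term: ξ·ΔH°_rxn = 120.59 × 57.2 = 6898 kJ/min
Sensible, feed 57.5→25 °C: -1397 kJ/min
Outlet flows (mol/min): A 78.406, B 120.59, H₂O 120.59
Sensible, products 25→236 °C: 8433.5 kJ/min
Q = ΔH = 13934 kJ/min = 232.24 kW
Heat supplied = 232240 W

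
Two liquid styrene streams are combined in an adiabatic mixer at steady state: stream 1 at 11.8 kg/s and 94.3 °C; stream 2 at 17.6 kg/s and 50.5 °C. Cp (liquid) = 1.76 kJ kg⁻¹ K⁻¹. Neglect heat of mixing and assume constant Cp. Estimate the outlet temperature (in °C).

T_out = 68.1 °C

Adiabatic, steady state ⇒ Σ ṁᵢCp,ᵢ(T_out − Tᵢ) = 0
Σ ṁᵢCp,ᵢTᵢ = 11.8×1.76×94.3 + 17.6×1.76×50.5 = 3522.7
Σ ṁᵢCp,ᵢ = 11.8×1.76 + 17.6×1.76 = 51.744
T_out = 3522.7 / 51.744 = 68.08 °C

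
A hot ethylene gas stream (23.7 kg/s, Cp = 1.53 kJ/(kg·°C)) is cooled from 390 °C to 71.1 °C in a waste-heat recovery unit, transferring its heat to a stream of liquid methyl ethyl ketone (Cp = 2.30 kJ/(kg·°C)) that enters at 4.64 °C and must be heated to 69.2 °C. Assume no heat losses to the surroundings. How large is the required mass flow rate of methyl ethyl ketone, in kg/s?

Heat released by hot stream: Q = 23.7 × 1.53 × (390 − 71.1) = 11564 kJ/s
Energy balance on cold side (adiabatic exchanger): Q = ṁ_c·Cp_c·(T_c,out − T_c,in)
ṁ_c = 11564 / [2.30 × (69.2 − 4.64)] = 77.876 kg/s

ṁ_c = 77.9 kg/s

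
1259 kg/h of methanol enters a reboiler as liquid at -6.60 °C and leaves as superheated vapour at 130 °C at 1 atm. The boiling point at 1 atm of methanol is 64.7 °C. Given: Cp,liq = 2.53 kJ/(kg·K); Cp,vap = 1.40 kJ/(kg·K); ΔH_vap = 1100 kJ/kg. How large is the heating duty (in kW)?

Q = 480 kW

liquid -6.60→64.7 °C: 180.39 kJ/kg
vaporisation at 64.7 °C: 1100 kJ/kg
vapour 64.7→130 °C: 91.42 kJ/kg
Δh = 180.39 + 1100 + 91.42 = 1371.8 kJ/kg
Q = ṁ·Δh = 1259 kg/h × 1371.8 kJ/kg = 1.7271e+06 kJ/h
|Q| = 479.75 kW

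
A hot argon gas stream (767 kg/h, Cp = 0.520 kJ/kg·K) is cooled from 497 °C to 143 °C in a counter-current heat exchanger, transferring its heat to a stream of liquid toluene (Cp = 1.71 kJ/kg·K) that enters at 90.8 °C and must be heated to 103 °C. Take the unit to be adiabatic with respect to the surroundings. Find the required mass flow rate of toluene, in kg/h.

Heat released by hot stream: Q = 767 × 0.520 × (497 − 143) = 141190 kJ/h
Energy balance on cold side (adiabatic exchanger): Q = ṁ_c·Cp_c·(T_c,out − T_c,in)
ṁ_c = 141190 / [1.71 × (103 − 90.8)] = 6767.8 kg/h

ṁ_c = 6770 kg/h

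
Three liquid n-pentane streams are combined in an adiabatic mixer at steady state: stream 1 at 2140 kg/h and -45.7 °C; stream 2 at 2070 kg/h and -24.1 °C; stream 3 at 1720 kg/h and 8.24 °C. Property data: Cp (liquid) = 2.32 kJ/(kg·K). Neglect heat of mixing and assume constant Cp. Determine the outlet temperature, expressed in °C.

T_out = -22.5 °C

Adiabatic, steady state ⇒ Σ ṁᵢCp,ᵢ(T_out − Tᵢ) = 0
T_out = Σ ṁᵢCp,ᵢTᵢ / Σ ṁᵢCp,ᵢ
      = -309750 / 13758 = -22.515 °C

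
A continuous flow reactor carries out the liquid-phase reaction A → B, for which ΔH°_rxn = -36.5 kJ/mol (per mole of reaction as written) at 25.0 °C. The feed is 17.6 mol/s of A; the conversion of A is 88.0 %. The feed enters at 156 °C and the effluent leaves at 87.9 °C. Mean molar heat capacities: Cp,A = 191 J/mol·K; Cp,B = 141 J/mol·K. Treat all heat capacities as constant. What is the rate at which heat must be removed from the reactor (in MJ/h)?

Extent of reaction ξ = 0.880 × 17.6 = 15.488 mol/s
Reaction term: ξ·ΔH°_rxn = 15.488 × -36.5 = -565.31 kJ/s
Sensible, feed 156→25 °C: -440.37 kJ/s
Outlet flows (mol/s): A 2.112, B 15.488
Sensible, products 25→87.9 °C: 162.73 kJ/s
Q = ΔH = -842.95 kJ/s = -842.95 kW
Heat removed = 3034.6 MJ/h

Q_out = 3030 MJ/h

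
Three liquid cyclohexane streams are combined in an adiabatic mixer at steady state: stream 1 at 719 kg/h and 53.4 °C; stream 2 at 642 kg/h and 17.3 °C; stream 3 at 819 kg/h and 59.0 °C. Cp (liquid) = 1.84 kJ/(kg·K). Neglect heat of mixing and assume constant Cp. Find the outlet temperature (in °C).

Adiabatic, steady state ⇒ Σ ṁᵢCp,ᵢ(T_out − Tᵢ) = 0
T_out = Σ ṁᵢCp,ᵢTᵢ / Σ ṁᵢCp,ᵢ
      = 179990 / 4011.2 = 44.873 °C

T_out = 44.9 °C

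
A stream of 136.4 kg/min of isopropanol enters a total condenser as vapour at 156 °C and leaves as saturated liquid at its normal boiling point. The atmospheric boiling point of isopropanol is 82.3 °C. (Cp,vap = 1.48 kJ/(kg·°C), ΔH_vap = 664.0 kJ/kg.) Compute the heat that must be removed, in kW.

vapour 156→82.3 °C: -109.08 kJ/kg
condensation at 82.3 °C: -664 kJ/kg
Δh = -109.08 + -664 = -773.08 kJ/kg
Q = ṁ·Δh = 136.4 kg/min × -773.08 kJ/kg = -105450 kJ/min
|Q| = 1757.5 kW

Q_c = 1760 kW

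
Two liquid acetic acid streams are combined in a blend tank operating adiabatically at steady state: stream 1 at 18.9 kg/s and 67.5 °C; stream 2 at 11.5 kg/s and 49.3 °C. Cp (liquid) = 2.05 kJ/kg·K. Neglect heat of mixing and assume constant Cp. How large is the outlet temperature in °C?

T_out = 60.6 °C

Adiabatic, steady state ⇒ Σ ṁᵢCp,ᵢ(T_out − Tᵢ) = 0
Σ ṁᵢCp,ᵢTᵢ = 18.9×2.05×67.5 + 11.5×2.05×49.3 = 3777.5
Σ ṁᵢCp,ᵢ = 18.9×2.05 + 11.5×2.05 = 62.32
T_out = 3777.5 / 62.32 = 60.615 °C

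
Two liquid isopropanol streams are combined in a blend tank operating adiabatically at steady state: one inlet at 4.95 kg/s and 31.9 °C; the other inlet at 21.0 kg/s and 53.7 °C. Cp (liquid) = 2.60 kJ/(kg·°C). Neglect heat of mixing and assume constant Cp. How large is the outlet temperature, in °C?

Energy balance with Q = 0: Σ ṁᵢCp,ᵢ(T_out − Tᵢ) = 0
Σ ṁᵢCp,ᵢTᵢ = 4.95×2.60×31.9 + 21.0×2.60×53.7 = 3342.6
Σ ṁᵢCp,ᵢ = 4.95×2.60 + 21.0×2.60 = 67.47
T_out = 3342.6 / 67.47 = 49.542 °C

T_out = 49.5 °C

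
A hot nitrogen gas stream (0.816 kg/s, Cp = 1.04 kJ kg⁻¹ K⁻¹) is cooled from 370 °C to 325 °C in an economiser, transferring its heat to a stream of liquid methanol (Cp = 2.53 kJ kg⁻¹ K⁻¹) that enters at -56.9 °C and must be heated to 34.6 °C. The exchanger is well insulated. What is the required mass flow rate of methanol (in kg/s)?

Heat released by hot stream: Q = 0.816 × 1.04 × (370 − 325) = 38.189 kJ/s
Energy balance on cold side (adiabatic exchanger): Q = ṁ_c·Cp_c·(T_c,out − T_c,in)
ṁ_c = 38.189 / [2.53 × (34.6 − -56.9)] = 0.16497 kg/s

ṁ_c = 0.165 kg/s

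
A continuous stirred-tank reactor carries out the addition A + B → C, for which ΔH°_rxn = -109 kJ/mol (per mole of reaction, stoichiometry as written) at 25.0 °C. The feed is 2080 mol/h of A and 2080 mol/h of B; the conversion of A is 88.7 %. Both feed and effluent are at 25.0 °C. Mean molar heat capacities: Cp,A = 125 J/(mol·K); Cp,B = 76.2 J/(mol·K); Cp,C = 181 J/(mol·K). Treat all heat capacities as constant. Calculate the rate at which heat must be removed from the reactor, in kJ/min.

Extent of reaction ξ = 0.887 × 2080 = 1845 mol/h
Reaction term: ξ·ΔH°_rxn = 1845 × -109 = -201100 kJ/h
Q = ΔH = -201100 kJ/h = -55.861 kW
Heat removed = 3351.7 kJ/min

Q_out = 3350 kJ/min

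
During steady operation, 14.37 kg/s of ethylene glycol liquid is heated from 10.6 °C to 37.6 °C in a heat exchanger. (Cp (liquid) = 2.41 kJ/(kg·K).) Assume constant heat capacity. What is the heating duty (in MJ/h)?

Q = ṁ·Cp·ΔT = 14.37 × 2.41 × (37.6 − 10.6) = 935.06 kJ/s
Heating duty = 3366.2 MJ/h

Q = 3370 MJ/h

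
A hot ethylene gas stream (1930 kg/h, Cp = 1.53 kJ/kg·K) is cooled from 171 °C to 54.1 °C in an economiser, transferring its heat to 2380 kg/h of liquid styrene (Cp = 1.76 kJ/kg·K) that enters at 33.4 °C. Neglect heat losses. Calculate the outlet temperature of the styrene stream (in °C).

Heat released by hot stream: Q = 1930 × 1.53 × (171 − 54.1) = 345190 kJ/h
Energy balance on cold side (adiabatic exchanger): Q = ṁ_c·Cp_c·(T_c,out − T_c,in)
T_c,out = 33.4 + 345190/(2380 × 1.76) = 115.81 °C

T_c,out = 116 °C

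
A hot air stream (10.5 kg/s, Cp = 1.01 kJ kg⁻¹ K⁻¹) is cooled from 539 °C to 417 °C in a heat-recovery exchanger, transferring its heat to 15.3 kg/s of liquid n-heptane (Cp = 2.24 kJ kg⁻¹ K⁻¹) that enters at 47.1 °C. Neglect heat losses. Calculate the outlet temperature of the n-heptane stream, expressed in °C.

T_c,out = 84.9 °C

Heat released by hot stream: Q = 10.5 × 1.01 × (539 − 417) = 1293.8 kJ/s
Energy balance on cold side (adiabatic exchanger): Q = ṁ_c·Cp_c·(T_c,out − T_c,in)
T_c,out = 47.1 + 1293.8/(15.3 × 2.24) = 84.851 °C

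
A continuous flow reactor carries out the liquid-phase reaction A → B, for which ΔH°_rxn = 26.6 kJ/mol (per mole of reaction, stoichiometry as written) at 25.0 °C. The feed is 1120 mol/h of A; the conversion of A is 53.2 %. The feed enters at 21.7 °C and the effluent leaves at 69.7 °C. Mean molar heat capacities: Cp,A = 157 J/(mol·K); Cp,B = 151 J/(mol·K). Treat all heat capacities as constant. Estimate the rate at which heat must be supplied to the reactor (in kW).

Q_in = 6.70 kW

Extent of reaction ξ = 0.532 × 1120 = 595.84 mol/h
Reaction term: ξ·ΔH°_rxn = 595.84 × 26.6 = 15849 kJ/h
Sensible, feed 21.7→25 °C: 580.27 kJ/h
Outlet flows (mol/h): A 524.16, B 595.84
Sensible, products 25→69.7 °C: 7700.2 kJ/h
Q = ΔH = 24130 kJ/h = 6.7027 kW
Heat supplied = 6.7027 kW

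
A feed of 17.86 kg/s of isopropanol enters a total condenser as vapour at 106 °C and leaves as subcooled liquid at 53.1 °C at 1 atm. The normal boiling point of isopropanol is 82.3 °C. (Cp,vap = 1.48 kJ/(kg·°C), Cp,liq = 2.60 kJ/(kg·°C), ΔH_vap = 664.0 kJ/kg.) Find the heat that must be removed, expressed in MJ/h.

Q_c = 49800 MJ/h

vapour 106→82.3 °C: -35.076 kJ/kg
condensation at 82.3 °C: -664 kJ/kg
liquid 82.3→53.1 °C: -75.92 kJ/kg
Δh = -35.076 + -664 + -75.92 = -775 kJ/kg
Q = ṁ·Δh = 17.86 kg/s × -775 kJ/kg = -13841 kJ/s
|Q| = 13841 kW = 49829 MJ/h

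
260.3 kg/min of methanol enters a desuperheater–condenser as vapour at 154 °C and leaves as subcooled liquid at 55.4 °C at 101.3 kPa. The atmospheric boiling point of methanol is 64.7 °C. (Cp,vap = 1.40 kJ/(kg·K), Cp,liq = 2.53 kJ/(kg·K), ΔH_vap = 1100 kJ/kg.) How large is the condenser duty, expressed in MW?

Q_c = 5.42 MW

vapour 154→64.7 °C: -125.02 kJ/kg
condensation at 64.7 °C: -1100 kJ/kg
liquid 64.7→55.4 °C: -23.529 kJ/kg
Δh = -125.02 + -1100 + -23.529 = -1248.5 kJ/kg
Q = ṁ·Δh = 260.3 kg/min × -1248.5 kJ/kg = -325000 kJ/min
|Q| = 5416.6 kW = 5.4166 MW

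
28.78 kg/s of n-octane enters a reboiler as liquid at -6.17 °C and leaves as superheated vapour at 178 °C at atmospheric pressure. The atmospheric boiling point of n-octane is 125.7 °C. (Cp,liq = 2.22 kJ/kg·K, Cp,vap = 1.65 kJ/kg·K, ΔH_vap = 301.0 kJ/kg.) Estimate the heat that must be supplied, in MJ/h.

liquid -6.17→125.7 °C: 292.75 kJ/kg
vaporisation at 125.7 °C: 301 kJ/kg
vapour 125.7→178 °C: 86.295 kJ/kg
Δh = 292.75 + 301 + 86.295 = 680.05 kJ/kg
Q = ṁ·Δh = 28.78 kg/s × 680.05 kJ/kg = 19572 kJ/s
|Q| = 19572 kW = 70458 MJ/h

Q = 70500 MJ/h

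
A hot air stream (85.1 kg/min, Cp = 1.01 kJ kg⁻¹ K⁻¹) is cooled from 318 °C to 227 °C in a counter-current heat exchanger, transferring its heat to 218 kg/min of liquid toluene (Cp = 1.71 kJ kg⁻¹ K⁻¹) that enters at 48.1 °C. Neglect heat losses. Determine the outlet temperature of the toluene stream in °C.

T_c,out = 69.1 °C

Heat released by hot stream: Q = 85.1 × 1.01 × (318 − 227) = 7821.5 kJ/min
Energy balance on cold side (adiabatic exchanger): Q = ṁ_c·Cp_c·(T_c,out − T_c,in)
T_c,out = 48.1 + 7821.5/(218 × 1.71) = 69.082 °C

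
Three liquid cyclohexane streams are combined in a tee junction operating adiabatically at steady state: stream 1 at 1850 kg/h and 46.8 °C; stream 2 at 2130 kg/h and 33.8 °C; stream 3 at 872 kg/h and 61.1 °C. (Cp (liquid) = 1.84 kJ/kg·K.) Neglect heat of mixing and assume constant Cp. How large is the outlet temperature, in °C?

Adiabatic, steady state ⇒ Σ ṁᵢCp,ᵢ(T_out − Tᵢ) = 0
T_out = Σ ṁᵢCp,ᵢTᵢ / Σ ṁᵢCp,ᵢ
      = 389810 / 8927.7 = 43.663 °C

T_out = 43.7 °C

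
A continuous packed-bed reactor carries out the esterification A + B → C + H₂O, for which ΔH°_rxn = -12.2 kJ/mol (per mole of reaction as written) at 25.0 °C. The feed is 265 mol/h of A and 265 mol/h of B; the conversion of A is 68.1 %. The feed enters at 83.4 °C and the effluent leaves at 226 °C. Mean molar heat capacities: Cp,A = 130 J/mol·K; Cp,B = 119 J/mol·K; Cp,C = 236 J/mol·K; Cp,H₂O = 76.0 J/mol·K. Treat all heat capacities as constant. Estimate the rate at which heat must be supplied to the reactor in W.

Extent of reaction ξ = 0.681 × 265 = 180.47 mol/h
Reaction term: ξ·ΔH°_rxn = 180.47 × -12.2 = -2201.7 kJ/h
Sensible, feed 83.4→25 °C: -3853.5 kJ/h
Outlet flows (mol/h): A 84.535, B 84.535, C 180.47, H₂O 180.47
Sensible, products 25→226 °C: 15548 kJ/h
Q = ΔH = 9493 kJ/h = 2.6369 kW
Heat supplied = 2636.9 W

Q_in = 2640 W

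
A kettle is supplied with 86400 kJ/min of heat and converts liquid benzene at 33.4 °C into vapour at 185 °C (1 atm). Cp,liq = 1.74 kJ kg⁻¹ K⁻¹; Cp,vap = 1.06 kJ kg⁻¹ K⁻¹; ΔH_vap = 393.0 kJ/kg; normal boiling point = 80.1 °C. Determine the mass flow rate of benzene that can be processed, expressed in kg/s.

Δh = 1.74×(80.1−33.4) + 393.0 + 1.06×(185−80.1) = 585.45 kJ/kg
Q = 86400 kJ/min = 1440 kJ/s = 1440 kJ/s
ṁ = Q/Δh = 1440 / 585.45 = 2.4596 kg/s

ṁ = 2.46 kg/s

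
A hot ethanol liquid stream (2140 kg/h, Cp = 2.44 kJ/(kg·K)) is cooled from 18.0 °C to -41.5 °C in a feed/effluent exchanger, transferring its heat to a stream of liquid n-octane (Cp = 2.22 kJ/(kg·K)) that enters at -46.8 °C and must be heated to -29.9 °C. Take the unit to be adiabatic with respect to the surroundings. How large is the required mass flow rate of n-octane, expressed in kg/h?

Heat released by hot stream: Q = 2140 × 2.44 × (18.0 − -41.5) = 310690 kJ/h
Energy balance on cold side (adiabatic exchanger): Q = ṁ_c·Cp_c·(T_c,out − T_c,in)
ṁ_c = 310690 / [2.22 × (-29.9 − -46.8)] = 8281 kg/h

ṁ_c = 8280 kg/h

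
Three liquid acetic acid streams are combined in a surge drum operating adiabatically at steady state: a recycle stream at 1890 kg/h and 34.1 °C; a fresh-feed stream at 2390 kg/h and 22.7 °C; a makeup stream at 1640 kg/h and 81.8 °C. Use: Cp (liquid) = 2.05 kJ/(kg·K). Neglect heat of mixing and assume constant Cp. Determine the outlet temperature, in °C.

No heat crosses the boundary, so H_out = H_in.
Σ ṁᵢCp,ᵢTᵢ = 1890×2.05×34.1 + 2390×2.05×22.7 + 1640×2.05×81.8 = 518350
Σ ṁᵢCp,ᵢ = 1890×2.05 + 2390×2.05 + 1640×2.05 = 12136
T_out = 518350 / 12136 = 42.712 °C

T_out = 42.7 °C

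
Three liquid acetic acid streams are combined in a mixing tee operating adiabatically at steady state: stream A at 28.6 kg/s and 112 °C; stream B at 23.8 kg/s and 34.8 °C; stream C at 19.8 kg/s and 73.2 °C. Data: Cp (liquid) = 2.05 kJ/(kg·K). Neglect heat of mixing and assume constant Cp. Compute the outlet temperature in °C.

Adiabatic, steady state ⇒ Σ ṁᵢCp,ᵢ(T_out − Tᵢ) = 0
Σ ṁᵢCp,ᵢTᵢ = 28.6×2.05×112 + 23.8×2.05×34.8 + 19.8×2.05×73.2 = 11236
Σ ṁᵢCp,ᵢ = 28.6×2.05 + 23.8×2.05 + 19.8×2.05 = 148.01
T_out = 11236 / 148.01 = 75.911 °C

T_out = 75.9 °C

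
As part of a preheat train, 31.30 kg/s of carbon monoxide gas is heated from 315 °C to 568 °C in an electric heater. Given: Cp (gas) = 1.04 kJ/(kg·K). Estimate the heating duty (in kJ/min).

Q = 494000 kJ/min

Q = ṁ·Cp·ΔT = 31.30 × 1.04 × (568 − 315) = 8235.7 kJ/s
Heating duty = 494140 kJ/min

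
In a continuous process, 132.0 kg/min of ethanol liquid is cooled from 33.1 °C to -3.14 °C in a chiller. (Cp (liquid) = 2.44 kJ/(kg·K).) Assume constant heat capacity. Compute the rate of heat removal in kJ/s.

Q_c = 195 kJ/s

Q = ṁ·Cp·ΔT = 132.0 × 2.44 × (-3.14 − 33.1) = -11672 kJ/min
Converting: 11672 / 60 s = 194.54 kW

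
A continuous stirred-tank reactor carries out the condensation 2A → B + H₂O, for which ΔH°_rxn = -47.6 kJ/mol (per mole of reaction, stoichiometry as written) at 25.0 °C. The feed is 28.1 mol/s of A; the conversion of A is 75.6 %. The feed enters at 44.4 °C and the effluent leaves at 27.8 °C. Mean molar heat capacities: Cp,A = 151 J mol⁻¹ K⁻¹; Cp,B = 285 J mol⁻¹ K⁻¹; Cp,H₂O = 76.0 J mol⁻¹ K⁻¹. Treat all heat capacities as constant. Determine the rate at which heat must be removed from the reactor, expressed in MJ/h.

Extent of reaction ξ = 0.756 × 28.1 / 2 = 10.622 mol/s
Reaction term: ξ·ΔH°_rxn = 10.622 × -47.6 = -505.6 kJ/s
Sensible, feed 44.4→25 °C: -82.316 kJ/s
Outlet flows (mol/s): A 6.8564, B 10.622, H₂O 10.622
Sensible, products 25→27.8 °C: 13.635 kJ/s
Q = ΔH = -574.28 kJ/s = -574.28 kW
Heat removed = 2067.4 MJ/h

Q_out = 2070 MJ/h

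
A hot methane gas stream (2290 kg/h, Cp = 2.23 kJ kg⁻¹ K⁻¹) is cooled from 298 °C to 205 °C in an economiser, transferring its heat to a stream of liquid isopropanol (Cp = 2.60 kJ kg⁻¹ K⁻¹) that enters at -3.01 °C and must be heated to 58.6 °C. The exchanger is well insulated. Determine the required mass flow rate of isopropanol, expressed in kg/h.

Heat released by hot stream: Q = 2290 × 2.23 × (298 − 205) = 474920 kJ/h
Energy balance on cold side (adiabatic exchanger): Q = ṁ_c·Cp_c·(T_c,out − T_c,in)
ṁ_c = 474920 / [2.60 × (58.6 − -3.01)] = 2964.8 kg/h

ṁ_c = 2960 kg/h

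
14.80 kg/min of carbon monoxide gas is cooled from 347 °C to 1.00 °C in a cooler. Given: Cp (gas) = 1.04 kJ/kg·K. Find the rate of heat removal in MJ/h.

Q_c = 320 MJ/h

Q = ṁ·Cp·ΔT = 14.80 × 1.04 × (1.00 − 347) = -5325.6 kJ/min
Converting: 5325.6 / 60 s = 88.761 kW
Cooling duty = 319.54 MJ/h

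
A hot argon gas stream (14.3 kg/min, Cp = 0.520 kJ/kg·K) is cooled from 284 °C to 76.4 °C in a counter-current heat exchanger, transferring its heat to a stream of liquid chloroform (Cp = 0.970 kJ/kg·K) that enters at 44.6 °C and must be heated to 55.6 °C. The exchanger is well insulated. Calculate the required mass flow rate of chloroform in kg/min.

Heat released by hot stream: Q = 14.3 × 0.520 × (284 − 76.4) = 1543.7 kJ/min
Energy balance on cold side (adiabatic exchanger): Q = ṁ_c·Cp_c·(T_c,out − T_c,in)
ṁ_c = 1543.7 / [0.970 × (55.6 − 44.6)] = 144.68 kg/min

ṁ_c = 145 kg/min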